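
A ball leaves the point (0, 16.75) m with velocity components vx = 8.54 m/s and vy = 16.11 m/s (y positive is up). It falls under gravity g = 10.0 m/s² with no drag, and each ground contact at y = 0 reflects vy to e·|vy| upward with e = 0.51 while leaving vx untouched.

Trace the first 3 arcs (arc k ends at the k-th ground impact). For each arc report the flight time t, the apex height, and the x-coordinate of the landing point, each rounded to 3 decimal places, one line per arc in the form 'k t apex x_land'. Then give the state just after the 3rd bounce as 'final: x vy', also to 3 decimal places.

1 4.049 29.727 34.581
2 2.487 7.732 55.821
3 1.268 2.011 66.653
final: 66.653 3.234

Arc 1: start y=16.750, vy=16.110 → t=4.049, apex=29.727, x_land=34.581, impact vy=-24.383
  bounce: vy ← 0.51·24.383 = 12.435
Arc 2: start y=0.000, vy=12.435 → t=2.487, apex=7.732, x_land=55.821, impact vy=-12.435
  bounce: vy ← 0.51·12.435 = 6.342
Arc 3: start y=0.000, vy=6.342 → t=1.268, apex=2.011, x_land=66.653, impact vy=-6.342
  bounce: vy ← 0.51·6.342 = 3.234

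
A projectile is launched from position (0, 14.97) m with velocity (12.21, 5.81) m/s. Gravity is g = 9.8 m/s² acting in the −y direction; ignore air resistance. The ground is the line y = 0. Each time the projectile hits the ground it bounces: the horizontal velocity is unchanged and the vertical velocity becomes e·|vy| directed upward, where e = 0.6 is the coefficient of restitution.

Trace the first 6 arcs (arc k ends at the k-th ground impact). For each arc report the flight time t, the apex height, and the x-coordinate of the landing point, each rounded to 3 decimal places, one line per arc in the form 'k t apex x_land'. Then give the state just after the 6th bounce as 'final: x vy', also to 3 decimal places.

Arc 1: start y=14.970, vy=5.810 → t=2.439, apex=16.692, x_land=29.775, impact vy=-18.088
  bounce: vy ← 0.6·18.088 = 10.853
Arc 2: start y=0.000, vy=10.853 → t=2.215, apex=6.009, x_land=56.818, impact vy=-10.853
  bounce: vy ← 0.6·10.853 = 6.512
Arc 3: start y=0.000, vy=6.512 → t=1.329, apex=2.163, x_land=73.044, impact vy=-6.512
  bounce: vy ← 0.6·6.512 = 3.907
Arc 4: start y=0.000, vy=3.907 → t=0.797, apex=0.779, x_land=82.779, impact vy=-3.907
  bounce: vy ← 0.6·3.907 = 2.344
Arc 5: start y=0.000, vy=2.344 → t=0.478, apex=0.280, x_land=88.620, impact vy=-2.344
  bounce: vy ← 0.6·2.344 = 1.407
Arc 6: start y=0.000, vy=1.407 → t=0.287, apex=0.101, x_land=92.125, impact vy=-1.407
  bounce: vy ← 0.6·1.407 = 0.844

1 2.439 16.692 29.775
2 2.215 6.009 56.818
3 1.329 2.163 73.044
4 0.797 0.779 82.779
5 0.478 0.280 88.620
6 0.287 0.101 92.125
final: 92.125 0.844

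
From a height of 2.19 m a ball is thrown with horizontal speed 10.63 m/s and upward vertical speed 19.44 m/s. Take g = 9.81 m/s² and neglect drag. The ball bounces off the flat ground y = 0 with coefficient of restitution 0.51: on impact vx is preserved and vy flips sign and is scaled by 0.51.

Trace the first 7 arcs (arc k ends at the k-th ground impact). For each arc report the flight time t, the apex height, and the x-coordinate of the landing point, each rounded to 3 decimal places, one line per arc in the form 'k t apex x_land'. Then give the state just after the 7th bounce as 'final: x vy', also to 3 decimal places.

1 4.073 21.452 43.295
2 2.133 5.580 65.970
3 1.088 1.451 77.534
4 0.555 0.377 83.432
5 0.283 0.098 86.440
6 0.144 0.026 87.974
7 0.074 0.007 88.756
final: 88.756 0.184

Arc 1: start y=2.190, vy=19.440 → t=4.073, apex=21.452, x_land=43.295, impact vy=-20.515
  bounce: vy ← 0.51·20.515 = 10.463
Arc 2: start y=0.000, vy=10.463 → t=2.133, apex=5.580, x_land=65.970, impact vy=-10.463
  bounce: vy ← 0.51·10.463 = 5.336
Arc 3: start y=0.000, vy=5.336 → t=1.088, apex=1.451, x_land=77.534, impact vy=-5.336
  bounce: vy ← 0.51·5.336 = 2.721
Arc 4: start y=0.000, vy=2.721 → t=0.555, apex=0.377, x_land=83.432, impact vy=-2.721
  bounce: vy ← 0.51·2.721 = 1.388
Arc 5: start y=0.000, vy=1.388 → t=0.283, apex=0.098, x_land=86.440, impact vy=-1.388
  bounce: vy ← 0.51·1.388 = 0.708
Arc 6: start y=0.000, vy=0.708 → t=0.144, apex=0.026, x_land=87.974, impact vy=-0.708
  bounce: vy ← 0.51·0.708 = 0.361
Arc 7: start y=0.000, vy=0.361 → t=0.074, apex=0.007, x_land=88.756, impact vy=-0.361
  bounce: vy ← 0.51·0.361 = 0.184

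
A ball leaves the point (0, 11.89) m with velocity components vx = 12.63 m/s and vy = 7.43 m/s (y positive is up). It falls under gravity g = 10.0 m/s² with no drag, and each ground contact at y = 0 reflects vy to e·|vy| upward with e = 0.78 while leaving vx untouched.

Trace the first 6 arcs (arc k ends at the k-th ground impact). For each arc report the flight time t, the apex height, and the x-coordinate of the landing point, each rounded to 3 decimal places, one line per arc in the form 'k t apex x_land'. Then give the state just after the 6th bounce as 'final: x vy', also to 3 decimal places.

Arc 1: start y=11.890, vy=7.430 → t=2.455, apex=14.650, x_land=31.003, impact vy=-17.117
  bounce: vy ← 0.78·17.117 = 13.352
Arc 2: start y=0.000, vy=13.352 → t=2.670, apex=8.913, x_land=64.729, impact vy=-13.352
  bounce: vy ← 0.78·13.352 = 10.414
Arc 3: start y=0.000, vy=10.414 → t=2.083, apex=5.423, x_land=91.036, impact vy=-10.414
  bounce: vy ← 0.78·10.414 = 8.123
Arc 4: start y=0.000, vy=8.123 → t=1.625, apex=3.299, x_land=111.555, impact vy=-8.123
  bounce: vy ← 0.78·8.123 = 6.336
Arc 5: start y=0.000, vy=6.336 → t=1.267, apex=2.007, x_land=127.559, impact vy=-6.336
  bounce: vy ← 0.78·6.336 = 4.942
Arc 6: start y=0.000, vy=4.942 → t=0.988, apex=1.221, x_land=140.043, impact vy=-4.942
  bounce: vy ← 0.78·4.942 = 3.855

1 2.455 14.650 31.003
2 2.670 8.913 64.729
3 2.083 5.423 91.036
4 1.625 3.299 111.555
5 1.267 2.007 127.559
6 0.988 1.221 140.043
final: 140.043 3.855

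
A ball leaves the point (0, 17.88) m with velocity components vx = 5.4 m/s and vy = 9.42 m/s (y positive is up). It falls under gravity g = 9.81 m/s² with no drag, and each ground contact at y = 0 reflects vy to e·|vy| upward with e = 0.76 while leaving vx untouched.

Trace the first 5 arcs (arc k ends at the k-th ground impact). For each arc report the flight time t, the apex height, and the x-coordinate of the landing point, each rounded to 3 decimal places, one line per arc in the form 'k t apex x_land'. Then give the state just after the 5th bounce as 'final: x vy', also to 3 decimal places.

1 3.097 22.403 16.726
2 3.248 12.940 34.267
3 2.469 7.474 47.599
4 1.876 4.317 57.731
5 1.426 2.494 65.431
final: 65.431 5.316

Arc 1: start y=17.880, vy=9.420 → t=3.097, apex=22.403, x_land=16.726, impact vy=-20.965
  bounce: vy ← 0.76·20.965 = 15.934
Arc 2: start y=0.000, vy=15.934 → t=3.248, apex=12.940, x_land=34.267, impact vy=-15.934
  bounce: vy ← 0.76·15.934 = 12.110
Arc 3: start y=0.000, vy=12.110 → t=2.469, apex=7.474, x_land=47.599, impact vy=-12.110
  bounce: vy ← 0.76·12.110 = 9.203
Arc 4: start y=0.000, vy=9.203 → t=1.876, apex=4.317, x_land=57.731, impact vy=-9.203
  bounce: vy ← 0.76·9.203 = 6.994
Arc 5: start y=0.000, vy=6.994 → t=1.426, apex=2.494, x_land=65.431, impact vy=-6.994
  bounce: vy ← 0.76·6.994 = 5.316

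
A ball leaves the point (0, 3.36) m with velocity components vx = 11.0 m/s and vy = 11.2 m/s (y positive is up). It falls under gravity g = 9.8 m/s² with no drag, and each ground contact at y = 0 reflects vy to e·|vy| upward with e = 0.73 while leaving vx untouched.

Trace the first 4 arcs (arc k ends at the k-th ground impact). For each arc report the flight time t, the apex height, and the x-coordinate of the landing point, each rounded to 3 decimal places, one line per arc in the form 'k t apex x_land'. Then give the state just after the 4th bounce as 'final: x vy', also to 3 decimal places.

Arc 1: start y=3.360, vy=11.200 → t=2.554, apex=9.760, x_land=28.096, impact vy=-13.831
  bounce: vy ← 0.73·13.831 = 10.097
Arc 2: start y=0.000, vy=10.097 → t=2.061, apex=5.201, x_land=50.762, impact vy=-10.097
  bounce: vy ← 0.73·10.097 = 7.371
Arc 3: start y=0.000, vy=7.371 → t=1.504, apex=2.772, x_land=67.308, impact vy=-7.371
  bounce: vy ← 0.73·7.371 = 5.380
Arc 4: start y=0.000, vy=5.380 → t=1.098, apex=1.477, x_land=79.387, impact vy=-5.380
  bounce: vy ← 0.73·5.380 = 3.928

1 2.554 9.760 28.096
2 2.061 5.201 50.762
3 1.504 2.772 67.308
4 1.098 1.477 79.387
final: 79.387 3.928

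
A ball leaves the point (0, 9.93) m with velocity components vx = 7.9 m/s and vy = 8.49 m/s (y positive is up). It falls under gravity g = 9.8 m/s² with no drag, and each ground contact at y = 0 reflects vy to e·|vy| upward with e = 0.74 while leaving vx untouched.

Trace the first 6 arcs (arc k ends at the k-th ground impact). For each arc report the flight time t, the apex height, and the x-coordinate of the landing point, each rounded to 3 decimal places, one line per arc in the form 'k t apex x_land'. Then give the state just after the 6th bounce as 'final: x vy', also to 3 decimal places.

Arc 1: start y=9.930, vy=8.490 → t=2.533, apex=13.608, x_land=20.009, impact vy=-16.331
  bounce: vy ← 0.74·16.331 = 12.085
Arc 2: start y=0.000, vy=12.085 → t=2.466, apex=7.451, x_land=39.493, impact vy=-12.085
  bounce: vy ← 0.74·12.085 = 8.943
Arc 3: start y=0.000, vy=8.943 → t=1.825, apex=4.080, x_land=53.911, impact vy=-8.943
  bounce: vy ← 0.74·8.943 = 6.618
Arc 4: start y=0.000, vy=6.618 → t=1.351, apex=2.234, x_land=64.581, impact vy=-6.618
  bounce: vy ← 0.74·6.618 = 4.897
Arc 5: start y=0.000, vy=4.897 → t=0.999, apex=1.224, x_land=72.476, impact vy=-4.897
  bounce: vy ← 0.74·4.897 = 3.624
Arc 6: start y=0.000, vy=3.624 → t=0.740, apex=0.670, x_land=78.319, impact vy=-3.624
  bounce: vy ← 0.74·3.624 = 2.682

1 2.533 13.608 20.009
2 2.466 7.451 39.493
3 1.825 4.080 53.911
4 1.351 2.234 64.581
5 0.999 1.224 72.476
6 0.740 0.670 78.319
final: 78.319 2.682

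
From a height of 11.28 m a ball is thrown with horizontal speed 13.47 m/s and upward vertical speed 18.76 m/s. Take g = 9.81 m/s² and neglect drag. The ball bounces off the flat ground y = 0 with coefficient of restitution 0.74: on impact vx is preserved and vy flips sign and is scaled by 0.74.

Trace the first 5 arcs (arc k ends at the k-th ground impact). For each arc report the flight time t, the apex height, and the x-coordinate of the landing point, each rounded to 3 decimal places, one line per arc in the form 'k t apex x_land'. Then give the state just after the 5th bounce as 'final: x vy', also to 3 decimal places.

Arc 1: start y=11.280, vy=18.760 → t=4.353, apex=29.218, x_land=58.635, impact vy=-23.943
  bounce: vy ← 0.74·23.943 = 17.718
Arc 2: start y=0.000, vy=17.718 → t=3.612, apex=16.000, x_land=107.290, impact vy=-17.718
  bounce: vy ← 0.74·17.718 = 13.111
Arc 3: start y=0.000, vy=13.111 → t=2.673, apex=8.761, x_land=143.295, impact vy=-13.111
  bounce: vy ← 0.74·13.111 = 9.702
Arc 4: start y=0.000, vy=9.702 → t=1.978, apex=4.798, x_land=169.939, impact vy=-9.702
  bounce: vy ← 0.74·9.702 = 7.180
Arc 5: start y=0.000, vy=7.180 → t=1.464, apex=2.627, x_land=189.656, impact vy=-7.180
  bounce: vy ← 0.74·7.180 = 5.313

1 4.353 29.218 58.635
2 3.612 16.000 107.290
3 2.673 8.761 143.295
4 1.978 4.798 169.939
5 1.464 2.627 189.656
final: 189.656 5.313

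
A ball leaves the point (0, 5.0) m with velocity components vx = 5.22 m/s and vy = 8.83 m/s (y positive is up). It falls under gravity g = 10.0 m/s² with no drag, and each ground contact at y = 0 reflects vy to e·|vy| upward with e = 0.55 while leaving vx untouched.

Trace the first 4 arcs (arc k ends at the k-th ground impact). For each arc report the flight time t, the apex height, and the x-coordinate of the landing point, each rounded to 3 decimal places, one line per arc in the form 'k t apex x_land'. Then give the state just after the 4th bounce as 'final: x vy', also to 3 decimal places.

Arc 1: start y=5.000, vy=8.830 → t=2.217, apex=8.898, x_land=11.573, impact vy=-13.340
  bounce: vy ← 0.55·13.340 = 7.337
Arc 2: start y=0.000, vy=7.337 → t=1.467, apex=2.692, x_land=19.233, impact vy=-7.337
  bounce: vy ← 0.55·7.337 = 4.036
Arc 3: start y=0.000, vy=4.036 → t=0.807, apex=0.814, x_land=23.446, impact vy=-4.036
  bounce: vy ← 0.55·4.036 = 2.220
Arc 4: start y=0.000, vy=2.220 → t=0.444, apex=0.246, x_land=25.763, impact vy=-2.220
  bounce: vy ← 0.55·2.220 = 1.221

1 2.217 8.898 11.573
2 1.467 2.692 19.233
3 0.807 0.814 23.446
4 0.444 0.246 25.763
final: 25.763 1.221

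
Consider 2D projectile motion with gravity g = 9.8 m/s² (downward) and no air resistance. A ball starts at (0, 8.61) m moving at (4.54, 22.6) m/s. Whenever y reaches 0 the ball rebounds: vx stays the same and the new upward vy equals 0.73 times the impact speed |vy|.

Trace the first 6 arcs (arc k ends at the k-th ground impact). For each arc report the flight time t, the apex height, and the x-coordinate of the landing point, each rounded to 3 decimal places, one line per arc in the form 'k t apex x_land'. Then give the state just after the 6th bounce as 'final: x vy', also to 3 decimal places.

Arc 1: start y=8.610, vy=22.600 → t=4.966, apex=34.669, x_land=22.546, impact vy=-26.068
  bounce: vy ← 0.73·26.068 = 19.029
Arc 2: start y=0.000, vy=19.029 → t=3.884, apex=18.475, x_land=40.177, impact vy=-19.029
  bounce: vy ← 0.73·19.029 = 13.891
Arc 3: start y=0.000, vy=13.891 → t=2.835, apex=9.845, x_land=53.048, impact vy=-13.891
  bounce: vy ← 0.73·13.891 = 10.141
Arc 4: start y=0.000, vy=10.141 → t=2.070, apex=5.247, x_land=62.444, impact vy=-10.141
  bounce: vy ← 0.73·10.141 = 7.403
Arc 5: start y=0.000, vy=7.403 → t=1.511, apex=2.796, x_land=69.303, impact vy=-7.403
  bounce: vy ← 0.73·7.403 = 5.404
Arc 6: start y=0.000, vy=5.404 → t=1.103, apex=1.490, x_land=74.309, impact vy=-5.404
  bounce: vy ← 0.73·5.404 = 3.945

1 4.966 34.669 22.546
2 3.884 18.475 40.177
3 2.835 9.845 53.048
4 2.070 5.247 62.444
5 1.511 2.796 69.303
6 1.103 1.490 74.309
final: 74.309 3.945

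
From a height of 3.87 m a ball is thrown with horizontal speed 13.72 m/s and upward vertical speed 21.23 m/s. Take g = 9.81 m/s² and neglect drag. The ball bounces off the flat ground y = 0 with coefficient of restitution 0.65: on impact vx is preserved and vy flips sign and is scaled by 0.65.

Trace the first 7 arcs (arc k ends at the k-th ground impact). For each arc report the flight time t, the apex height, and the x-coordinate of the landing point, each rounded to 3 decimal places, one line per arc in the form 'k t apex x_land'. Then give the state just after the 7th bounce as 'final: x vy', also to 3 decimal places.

1 4.503 26.842 61.787
2 3.041 11.341 103.511
3 1.977 4.791 130.632
4 1.285 2.024 148.260
5 0.835 0.855 159.719
6 0.543 0.361 167.167
7 0.353 0.153 172.008
final: 172.008 1.125

Arc 1: start y=3.870, vy=21.230 → t=4.503, apex=26.842, x_land=61.787, impact vy=-22.949
  bounce: vy ← 0.65·22.949 = 14.917
Arc 2: start y=0.000, vy=14.917 → t=3.041, apex=11.341, x_land=103.511, impact vy=-14.917
  bounce: vy ← 0.65·14.917 = 9.696
Arc 3: start y=0.000, vy=9.696 → t=1.977, apex=4.791, x_land=130.632, impact vy=-9.696
  bounce: vy ← 0.65·9.696 = 6.302
Arc 4: start y=0.000, vy=6.302 → t=1.285, apex=2.024, x_land=148.260, impact vy=-6.302
  bounce: vy ← 0.65·6.302 = 4.096
Arc 5: start y=0.000, vy=4.096 → t=0.835, apex=0.855, x_land=159.719, impact vy=-4.096
  bounce: vy ← 0.65·4.096 = 2.663
Arc 6: start y=0.000, vy=2.663 → t=0.543, apex=0.361, x_land=167.167, impact vy=-2.663
  bounce: vy ← 0.65·2.663 = 1.731
Arc 7: start y=0.000, vy=1.731 → t=0.353, apex=0.153, x_land=172.008, impact vy=-1.731
  bounce: vy ← 0.65·1.731 = 1.125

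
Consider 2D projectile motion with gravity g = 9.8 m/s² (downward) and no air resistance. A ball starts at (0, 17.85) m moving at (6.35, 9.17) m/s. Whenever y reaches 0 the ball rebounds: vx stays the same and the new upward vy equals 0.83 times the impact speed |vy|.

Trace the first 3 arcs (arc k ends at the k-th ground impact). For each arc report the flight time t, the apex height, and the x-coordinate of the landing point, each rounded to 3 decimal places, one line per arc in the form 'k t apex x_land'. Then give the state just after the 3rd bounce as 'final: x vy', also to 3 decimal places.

Arc 1: start y=17.850, vy=9.170 → t=3.061, apex=22.140, x_land=19.440, impact vy=-20.831
  bounce: vy ← 0.83·20.831 = 17.290
Arc 2: start y=0.000, vy=17.290 → t=3.529, apex=15.252, x_land=41.846, impact vy=-17.290
  bounce: vy ← 0.83·17.290 = 14.351
Arc 3: start y=0.000, vy=14.351 → t=2.929, apex=10.507, x_land=60.444, impact vy=-14.351
  bounce: vy ← 0.83·14.351 = 11.911

1 3.061 22.140 19.440
2 3.529 15.252 41.846
3 2.929 10.507 60.444
final: 60.444 11.911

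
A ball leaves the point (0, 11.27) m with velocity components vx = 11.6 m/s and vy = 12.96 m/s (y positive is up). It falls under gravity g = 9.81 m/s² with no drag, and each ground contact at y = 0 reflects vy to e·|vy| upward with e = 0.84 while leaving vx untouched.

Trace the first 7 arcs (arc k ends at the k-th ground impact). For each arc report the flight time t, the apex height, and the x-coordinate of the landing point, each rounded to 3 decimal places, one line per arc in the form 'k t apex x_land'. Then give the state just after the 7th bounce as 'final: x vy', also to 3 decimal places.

Arc 1: start y=11.270, vy=12.960 → t=3.332, apex=19.831, x_land=38.649, impact vy=-19.725
  bounce: vy ← 0.84·19.725 = 16.569
Arc 2: start y=0.000, vy=16.569 → t=3.378, apex=13.993, x_land=77.834, impact vy=-16.569
  bounce: vy ← 0.84·16.569 = 13.918
Arc 3: start y=0.000, vy=13.918 → t=2.838, apex=9.873, x_land=110.749, impact vy=-13.918
  bounce: vy ← 0.84·13.918 = 11.691
Arc 4: start y=0.000, vy=11.691 → t=2.384, apex=6.966, x_land=138.398, impact vy=-11.691
  bounce: vy ← 0.84·11.691 = 9.821
Arc 5: start y=0.000, vy=9.821 → t=2.002, apex=4.916, x_land=161.623, impact vy=-9.821
  bounce: vy ← 0.84·9.821 = 8.249
Arc 6: start y=0.000, vy=8.249 → t=1.682, apex=3.468, x_land=181.132, impact vy=-8.249
  bounce: vy ← 0.84·8.249 = 6.929
Arc 7: start y=0.000, vy=6.929 → t=1.413, apex=2.447, x_land=197.519, impact vy=-6.929
  bounce: vy ← 0.84·6.929 = 5.821

1 3.332 19.831 38.649
2 3.378 13.993 77.834
3 2.838 9.873 110.749
4 2.384 6.966 138.398
5 2.002 4.916 161.623
6 1.682 3.468 181.132
7 1.413 2.447 197.519
final: 197.519 5.821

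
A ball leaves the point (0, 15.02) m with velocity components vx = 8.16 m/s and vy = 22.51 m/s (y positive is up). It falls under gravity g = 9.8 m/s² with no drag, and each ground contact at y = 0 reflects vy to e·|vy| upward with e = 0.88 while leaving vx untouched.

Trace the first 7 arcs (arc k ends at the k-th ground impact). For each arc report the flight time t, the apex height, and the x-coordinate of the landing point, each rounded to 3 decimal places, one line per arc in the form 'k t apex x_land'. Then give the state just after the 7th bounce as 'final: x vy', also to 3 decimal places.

1 5.185 40.872 42.310
2 5.083 31.651 83.788
3 4.473 24.511 120.289
4 3.936 18.981 152.409
5 3.464 14.699 180.675
6 3.048 11.383 205.550
7 2.683 8.815 227.439
final: 227.439 11.567

Arc 1: start y=15.020, vy=22.510 → t=5.185, apex=40.872, x_land=42.310, impact vy=-28.304
  bounce: vy ← 0.88·28.304 = 24.907
Arc 2: start y=0.000, vy=24.907 → t=5.083, apex=31.651, x_land=83.788, impact vy=-24.907
  bounce: vy ← 0.88·24.907 = 21.918
Arc 3: start y=0.000, vy=21.918 → t=4.473, apex=24.511, x_land=120.289, impact vy=-21.918
  bounce: vy ← 0.88·21.918 = 19.288
Arc 4: start y=0.000, vy=19.288 → t=3.936, apex=18.981, x_land=152.409, impact vy=-19.288
  bounce: vy ← 0.88·19.288 = 16.974
Arc 5: start y=0.000, vy=16.974 → t=3.464, apex=14.699, x_land=180.675, impact vy=-16.974
  bounce: vy ← 0.88·16.974 = 14.937
Arc 6: start y=0.000, vy=14.937 → t=3.048, apex=11.383, x_land=205.550, impact vy=-14.937
  bounce: vy ← 0.88·14.937 = 13.144
Arc 7: start y=0.000, vy=13.144 → t=2.683, apex=8.815, x_land=227.439, impact vy=-13.144
  bounce: vy ← 0.88·13.144 = 11.567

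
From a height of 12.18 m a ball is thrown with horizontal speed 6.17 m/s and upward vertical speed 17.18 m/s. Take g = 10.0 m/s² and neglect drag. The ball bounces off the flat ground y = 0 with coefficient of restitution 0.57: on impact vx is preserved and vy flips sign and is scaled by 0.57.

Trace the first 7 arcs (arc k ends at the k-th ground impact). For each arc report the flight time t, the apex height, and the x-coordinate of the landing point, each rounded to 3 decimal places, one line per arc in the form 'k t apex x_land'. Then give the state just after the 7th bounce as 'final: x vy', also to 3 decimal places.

1 4.039 26.938 24.921
2 2.646 8.752 41.247
3 1.508 2.844 50.553
4 0.860 0.924 55.858
5 0.490 0.300 58.881
6 0.279 0.098 60.605
7 0.159 0.032 61.587
final: 61.587 0.454

Arc 1: start y=12.180, vy=17.180 → t=4.039, apex=26.938, x_land=24.921, impact vy=-23.211
  bounce: vy ← 0.57·23.211 = 13.230
Arc 2: start y=0.000, vy=13.230 → t=2.646, apex=8.752, x_land=41.247, impact vy=-13.230
  bounce: vy ← 0.57·13.230 = 7.541
Arc 3: start y=0.000, vy=7.541 → t=1.508, apex=2.844, x_land=50.553, impact vy=-7.541
  bounce: vy ← 0.57·7.541 = 4.299
Arc 4: start y=0.000, vy=4.299 → t=0.860, apex=0.924, x_land=55.858, impact vy=-4.299
  bounce: vy ← 0.57·4.299 = 2.450
Arc 5: start y=0.000, vy=2.450 → t=0.490, apex=0.300, x_land=58.881, impact vy=-2.450
  bounce: vy ← 0.57·2.450 = 1.397
Arc 6: start y=0.000, vy=1.397 → t=0.279, apex=0.098, x_land=60.605, impact vy=-1.397
  bounce: vy ← 0.57·1.397 = 0.796
Arc 7: start y=0.000, vy=0.796 → t=0.159, apex=0.032, x_land=61.587, impact vy=-0.796
  bounce: vy ← 0.57·0.796 = 0.454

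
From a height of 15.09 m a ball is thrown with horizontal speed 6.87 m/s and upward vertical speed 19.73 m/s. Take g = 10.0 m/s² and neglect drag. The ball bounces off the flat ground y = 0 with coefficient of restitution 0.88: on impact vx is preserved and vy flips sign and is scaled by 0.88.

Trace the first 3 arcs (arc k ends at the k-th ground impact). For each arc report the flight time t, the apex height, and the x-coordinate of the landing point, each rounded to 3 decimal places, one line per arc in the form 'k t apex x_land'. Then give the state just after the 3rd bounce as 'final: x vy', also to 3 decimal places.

Arc 1: start y=15.090, vy=19.730 → t=4.602, apex=34.554, x_land=31.615, impact vy=-26.288
  bounce: vy ← 0.88·26.288 = 23.134
Arc 2: start y=0.000, vy=23.134 → t=4.627, apex=26.758, x_land=63.400, impact vy=-23.134
  bounce: vy ← 0.88·23.134 = 20.358
Arc 3: start y=0.000, vy=20.358 → t=4.072, apex=20.722, x_land=91.372, impact vy=-20.358
  bounce: vy ← 0.88·20.358 = 17.915

1 4.602 34.554 31.615
2 4.627 26.758 63.400
3 4.072 20.722 91.372
final: 91.372 17.915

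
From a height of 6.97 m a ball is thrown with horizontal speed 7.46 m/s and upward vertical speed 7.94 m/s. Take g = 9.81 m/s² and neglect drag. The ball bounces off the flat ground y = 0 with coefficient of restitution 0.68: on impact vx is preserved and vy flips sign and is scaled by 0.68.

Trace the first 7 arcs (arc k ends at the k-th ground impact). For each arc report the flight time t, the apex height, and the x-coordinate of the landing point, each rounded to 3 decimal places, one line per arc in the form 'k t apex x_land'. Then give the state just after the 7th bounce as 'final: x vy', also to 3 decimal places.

1 2.250 10.183 16.787
2 1.960 4.709 31.405
3 1.333 2.177 41.346
4 0.906 1.007 48.105
5 0.616 0.466 52.702
6 0.419 0.215 55.827
7 0.285 0.100 57.953
final: 57.953 0.950

Arc 1: start y=6.970, vy=7.940 → t=2.250, apex=10.183, x_land=16.787, impact vy=-14.135
  bounce: vy ← 0.68·14.135 = 9.612
Arc 2: start y=0.000, vy=9.612 → t=1.960, apex=4.709, x_land=31.405, impact vy=-9.612
  bounce: vy ← 0.68·9.612 = 6.536
Arc 3: start y=0.000, vy=6.536 → t=1.333, apex=2.177, x_land=41.346, impact vy=-6.536
  bounce: vy ← 0.68·6.536 = 4.444
Arc 4: start y=0.000, vy=4.444 → t=0.906, apex=1.007, x_land=48.105, impact vy=-4.444
  bounce: vy ← 0.68·4.444 = 3.022
Arc 5: start y=0.000, vy=3.022 → t=0.616, apex=0.466, x_land=52.702, impact vy=-3.022
  bounce: vy ← 0.68·3.022 = 2.055
Arc 6: start y=0.000, vy=2.055 → t=0.419, apex=0.215, x_land=55.827, impact vy=-2.055
  bounce: vy ← 0.68·2.055 = 1.397
Arc 7: start y=0.000, vy=1.397 → t=0.285, apex=0.100, x_land=57.953, impact vy=-1.397
  bounce: vy ← 0.68·1.397 = 0.950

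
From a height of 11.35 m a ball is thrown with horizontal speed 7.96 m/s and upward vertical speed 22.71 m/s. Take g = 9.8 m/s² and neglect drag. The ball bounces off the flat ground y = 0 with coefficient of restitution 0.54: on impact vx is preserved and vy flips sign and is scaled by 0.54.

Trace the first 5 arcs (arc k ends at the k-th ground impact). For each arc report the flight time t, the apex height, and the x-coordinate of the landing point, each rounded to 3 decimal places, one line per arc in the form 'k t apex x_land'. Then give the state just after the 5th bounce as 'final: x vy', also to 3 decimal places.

1 5.090 37.663 40.515
2 2.994 10.983 64.349
3 1.617 3.203 77.219
4 0.873 0.934 84.169
5 0.471 0.272 87.922
final: 87.922 1.248

Arc 1: start y=11.350, vy=22.710 → t=5.090, apex=37.663, x_land=40.515, impact vy=-27.170
  bounce: vy ← 0.54·27.170 = 14.672
Arc 2: start y=0.000, vy=14.672 → t=2.994, apex=10.983, x_land=64.349, impact vy=-14.672
  bounce: vy ← 0.54·14.672 = 7.923
Arc 3: start y=0.000, vy=7.923 → t=1.617, apex=3.203, x_land=77.219, impact vy=-7.923
  bounce: vy ← 0.54·7.923 = 4.278
Arc 4: start y=0.000, vy=4.278 → t=0.873, apex=0.934, x_land=84.169, impact vy=-4.278
  bounce: vy ← 0.54·4.278 = 2.310
Arc 5: start y=0.000, vy=2.310 → t=0.471, apex=0.272, x_land=87.922, impact vy=-2.310
  bounce: vy ← 0.54·2.310 = 1.248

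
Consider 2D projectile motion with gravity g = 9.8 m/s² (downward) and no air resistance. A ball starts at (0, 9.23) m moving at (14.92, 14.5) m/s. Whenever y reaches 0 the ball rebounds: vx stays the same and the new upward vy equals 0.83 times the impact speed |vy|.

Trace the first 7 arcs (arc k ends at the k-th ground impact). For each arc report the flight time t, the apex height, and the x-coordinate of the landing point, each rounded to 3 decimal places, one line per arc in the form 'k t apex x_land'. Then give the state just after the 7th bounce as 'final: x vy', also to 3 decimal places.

1 3.498 19.957 52.186
2 3.350 13.748 102.170
3 2.781 9.471 143.656
4 2.308 6.525 178.090
5 1.916 4.495 206.670
6 1.590 3.097 230.391
7 1.320 2.133 250.080
final: 250.080 5.367

Arc 1: start y=9.230, vy=14.500 → t=3.498, apex=19.957, x_land=52.186, impact vy=-19.778
  bounce: vy ← 0.83·19.778 = 16.416
Arc 2: start y=0.000, vy=16.416 → t=3.350, apex=13.748, x_land=102.170, impact vy=-16.416
  bounce: vy ← 0.83·16.416 = 13.625
Arc 3: start y=0.000, vy=13.625 → t=2.781, apex=9.471, x_land=143.656, impact vy=-13.625
  bounce: vy ← 0.83·13.625 = 11.309
Arc 4: start y=0.000, vy=11.309 → t=2.308, apex=6.525, x_land=178.090, impact vy=-11.309
  bounce: vy ← 0.83·11.309 = 9.386
Arc 5: start y=0.000, vy=9.386 → t=1.916, apex=4.495, x_land=206.670, impact vy=-9.386
  bounce: vy ← 0.83·9.386 = 7.791
Arc 6: start y=0.000, vy=7.791 → t=1.590, apex=3.097, x_land=230.391, impact vy=-7.791
  bounce: vy ← 0.83·7.791 = 6.466
Arc 7: start y=0.000, vy=6.466 → t=1.320, apex=2.133, x_land=250.080, impact vy=-6.466
  bounce: vy ← 0.83·6.466 = 5.367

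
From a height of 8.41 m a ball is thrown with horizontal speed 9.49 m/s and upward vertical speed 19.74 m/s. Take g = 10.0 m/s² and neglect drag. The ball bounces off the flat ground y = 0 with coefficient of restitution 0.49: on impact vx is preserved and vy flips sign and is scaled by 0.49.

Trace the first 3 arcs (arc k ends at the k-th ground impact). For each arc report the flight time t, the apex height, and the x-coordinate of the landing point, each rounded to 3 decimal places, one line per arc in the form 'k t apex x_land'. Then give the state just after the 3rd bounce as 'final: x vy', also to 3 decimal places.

Arc 1: start y=8.410, vy=19.740 → t=4.336, apex=27.893, x_land=41.148, impact vy=-23.619
  bounce: vy ← 0.49·23.619 = 11.573
Arc 2: start y=0.000, vy=11.573 → t=2.315, apex=6.697, x_land=63.114, impact vy=-11.573
  bounce: vy ← 0.49·11.573 = 5.671
Arc 3: start y=0.000, vy=5.671 → t=1.134, apex=1.608, x_land=73.878, impact vy=-5.671
  bounce: vy ← 0.49·5.671 = 2.779

1 4.336 27.893 41.148
2 2.315 6.697 63.114
3 1.134 1.608 73.878
final: 73.878 2.779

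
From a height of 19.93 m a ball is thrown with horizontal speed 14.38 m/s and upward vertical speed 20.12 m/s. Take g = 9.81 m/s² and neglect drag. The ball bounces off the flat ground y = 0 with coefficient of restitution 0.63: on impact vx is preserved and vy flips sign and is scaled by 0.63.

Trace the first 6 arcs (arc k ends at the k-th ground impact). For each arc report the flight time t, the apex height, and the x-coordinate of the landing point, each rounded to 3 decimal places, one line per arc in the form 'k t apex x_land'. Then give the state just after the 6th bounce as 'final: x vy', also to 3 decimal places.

Arc 1: start y=19.930, vy=20.120 → t=4.927, apex=40.563, x_land=70.846, impact vy=-28.211
  bounce: vy ← 0.63·28.211 = 17.773
Arc 2: start y=0.000, vy=17.773 → t=3.623, apex=16.099, x_land=122.950, impact vy=-17.773
  bounce: vy ← 0.63·17.773 = 11.197
Arc 3: start y=0.000, vy=11.197 → t=2.283, apex=6.390, x_land=155.776, impact vy=-11.197
  bounce: vy ← 0.63·11.197 = 7.054
Arc 4: start y=0.000, vy=7.054 → t=1.438, apex=2.536, x_land=176.456, impact vy=-7.054
  bounce: vy ← 0.63·7.054 = 4.444
Arc 5: start y=0.000, vy=4.444 → t=0.906, apex=1.007, x_land=189.484, impact vy=-4.444
  bounce: vy ← 0.63·4.444 = 2.800
Arc 6: start y=0.000, vy=2.800 → t=0.571, apex=0.400, x_land=197.692, impact vy=-2.800
  bounce: vy ← 0.63·2.800 = 1.764

1 4.927 40.563 70.846
2 3.623 16.099 122.950
3 2.283 6.390 155.776
4 1.438 2.536 176.456
5 0.906 1.007 189.484
6 0.571 0.400 197.692
final: 197.692 1.764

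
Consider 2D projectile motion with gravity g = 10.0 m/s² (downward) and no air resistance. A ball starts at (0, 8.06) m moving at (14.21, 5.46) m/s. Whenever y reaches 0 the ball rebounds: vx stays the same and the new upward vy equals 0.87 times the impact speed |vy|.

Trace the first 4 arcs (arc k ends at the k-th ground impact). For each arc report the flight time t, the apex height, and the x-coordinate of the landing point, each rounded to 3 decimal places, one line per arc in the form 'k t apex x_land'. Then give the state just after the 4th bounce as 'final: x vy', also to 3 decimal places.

1 1.928 9.551 27.398
2 2.405 7.229 61.570
3 2.092 5.472 91.300
4 1.820 4.141 117.165
final: 117.165 7.918

Arc 1: start y=8.060, vy=5.460 → t=1.928, apex=9.551, x_land=27.398, impact vy=-13.821
  bounce: vy ← 0.87·13.821 = 12.024
Arc 2: start y=0.000, vy=12.024 → t=2.405, apex=7.229, x_land=61.570, impact vy=-12.024
  bounce: vy ← 0.87·12.024 = 10.461
Arc 3: start y=0.000, vy=10.461 → t=2.092, apex=5.472, x_land=91.300, impact vy=-10.461
  bounce: vy ← 0.87·10.461 = 9.101
Arc 4: start y=0.000, vy=9.101 → t=1.820, apex=4.141, x_land=117.165, impact vy=-9.101
  bounce: vy ← 0.87·9.101 = 7.918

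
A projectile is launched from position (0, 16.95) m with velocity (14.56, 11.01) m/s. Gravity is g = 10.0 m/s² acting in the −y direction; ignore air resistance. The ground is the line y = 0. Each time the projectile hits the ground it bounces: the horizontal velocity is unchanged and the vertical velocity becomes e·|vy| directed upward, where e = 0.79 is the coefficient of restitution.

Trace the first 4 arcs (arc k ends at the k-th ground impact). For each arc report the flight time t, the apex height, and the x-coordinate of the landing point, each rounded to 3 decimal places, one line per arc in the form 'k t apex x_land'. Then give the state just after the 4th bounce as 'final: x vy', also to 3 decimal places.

Arc 1: start y=16.950, vy=11.010 → t=3.246, apex=23.011, x_land=47.266, impact vy=-21.453
  bounce: vy ← 0.79·21.453 = 16.948
Arc 2: start y=0.000, vy=16.948 → t=3.390, apex=14.361, x_land=96.617, impact vy=-16.948
  bounce: vy ← 0.79·16.948 = 13.389
Arc 3: start y=0.000, vy=13.389 → t=2.678, apex=8.963, x_land=135.605, impact vy=-13.389
  bounce: vy ← 0.79·13.389 = 10.577
Arc 4: start y=0.000, vy=10.577 → t=2.115, apex=5.594, x_land=166.405, impact vy=-10.577
  bounce: vy ← 0.79·10.577 = 8.356

1 3.246 23.011 47.266
2 3.390 14.361 96.617
3 2.678 8.963 135.605
4 2.115 5.594 166.405
final: 166.405 8.356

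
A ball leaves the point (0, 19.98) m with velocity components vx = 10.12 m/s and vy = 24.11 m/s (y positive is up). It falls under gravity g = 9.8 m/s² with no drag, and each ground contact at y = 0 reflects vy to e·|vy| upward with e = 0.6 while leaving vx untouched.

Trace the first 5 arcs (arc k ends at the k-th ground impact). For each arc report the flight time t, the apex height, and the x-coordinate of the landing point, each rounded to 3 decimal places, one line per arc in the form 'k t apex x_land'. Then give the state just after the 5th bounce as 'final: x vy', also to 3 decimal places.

1 5.643 49.638 57.107
2 3.819 17.870 95.759
3 2.292 6.433 118.950
4 1.375 2.316 132.865
5 0.825 0.834 141.213
final: 141.213 2.425

Arc 1: start y=19.980, vy=24.110 → t=5.643, apex=49.638, x_land=57.107, impact vy=-31.191
  bounce: vy ← 0.6·31.191 = 18.715
Arc 2: start y=0.000, vy=18.715 → t=3.819, apex=17.870, x_land=95.759, impact vy=-18.715
  bounce: vy ← 0.6·18.715 = 11.229
Arc 3: start y=0.000, vy=11.229 → t=2.292, apex=6.433, x_land=118.950, impact vy=-11.229
  bounce: vy ← 0.6·11.229 = 6.737
Arc 4: start y=0.000, vy=6.737 → t=1.375, apex=2.316, x_land=132.865, impact vy=-6.737
  bounce: vy ← 0.6·6.737 = 4.042
Arc 5: start y=0.000, vy=4.042 → t=0.825, apex=0.834, x_land=141.213, impact vy=-4.042
  bounce: vy ← 0.6·4.042 = 2.425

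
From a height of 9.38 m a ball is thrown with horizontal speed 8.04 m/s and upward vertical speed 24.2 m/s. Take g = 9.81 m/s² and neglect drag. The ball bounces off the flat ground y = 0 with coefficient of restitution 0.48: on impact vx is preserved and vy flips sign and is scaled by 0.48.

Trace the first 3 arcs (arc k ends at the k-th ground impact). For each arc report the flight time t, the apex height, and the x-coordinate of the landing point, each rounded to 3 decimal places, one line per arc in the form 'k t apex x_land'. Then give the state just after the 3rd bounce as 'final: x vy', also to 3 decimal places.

1 5.295 39.229 42.571
2 2.715 9.038 64.399
3 1.303 2.082 74.876
final: 74.876 3.068

Arc 1: start y=9.380, vy=24.200 → t=5.295, apex=39.229, x_land=42.571, impact vy=-27.743
  bounce: vy ← 0.48·27.743 = 13.317
Arc 2: start y=0.000, vy=13.317 → t=2.715, apex=9.038, x_land=64.399, impact vy=-13.317
  bounce: vy ← 0.48·13.317 = 6.392
Arc 3: start y=0.000, vy=6.392 → t=1.303, apex=2.082, x_land=74.876, impact vy=-6.392
  bounce: vy ← 0.48·6.392 = 3.068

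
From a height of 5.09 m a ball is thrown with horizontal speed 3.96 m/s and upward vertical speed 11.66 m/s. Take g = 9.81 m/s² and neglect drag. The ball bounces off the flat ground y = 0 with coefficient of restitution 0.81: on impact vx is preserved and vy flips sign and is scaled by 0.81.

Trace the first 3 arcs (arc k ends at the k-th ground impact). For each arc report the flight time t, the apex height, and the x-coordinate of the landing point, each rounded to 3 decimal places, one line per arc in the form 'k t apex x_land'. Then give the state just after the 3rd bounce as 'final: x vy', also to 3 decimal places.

1 2.754 12.019 10.906
2 2.536 7.886 20.948
3 2.054 5.174 29.082
final: 29.082 8.161

Arc 1: start y=5.090, vy=11.660 → t=2.754, apex=12.019, x_land=10.906, impact vy=-15.356
  bounce: vy ← 0.81·15.356 = 12.439
Arc 2: start y=0.000, vy=12.439 → t=2.536, apex=7.886, x_land=20.948, impact vy=-12.439
  bounce: vy ← 0.81·12.439 = 10.075
Arc 3: start y=0.000, vy=10.075 → t=2.054, apex=5.174, x_land=29.082, impact vy=-10.075
  bounce: vy ← 0.81·10.075 = 8.161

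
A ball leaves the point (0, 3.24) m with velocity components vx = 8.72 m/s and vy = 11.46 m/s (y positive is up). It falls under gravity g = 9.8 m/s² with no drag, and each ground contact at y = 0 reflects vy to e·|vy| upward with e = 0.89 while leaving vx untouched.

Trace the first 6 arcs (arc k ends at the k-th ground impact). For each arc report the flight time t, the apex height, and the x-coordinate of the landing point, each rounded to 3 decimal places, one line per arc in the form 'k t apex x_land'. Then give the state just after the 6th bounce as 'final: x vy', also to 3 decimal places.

1 2.594 9.941 22.617
2 2.535 7.874 44.725
3 2.256 6.237 64.401
4 2.008 4.940 81.912
5 1.787 3.913 97.498
6 1.591 3.100 111.369
final: 111.369 6.937

Arc 1: start y=3.240, vy=11.460 → t=2.594, apex=9.941, x_land=22.617, impact vy=-13.958
  bounce: vy ← 0.89·13.958 = 12.423
Arc 2: start y=0.000, vy=12.423 → t=2.535, apex=7.874, x_land=44.725, impact vy=-12.423
  bounce: vy ← 0.89·12.423 = 11.056
Arc 3: start y=0.000, vy=11.056 → t=2.256, apex=6.237, x_land=64.401, impact vy=-11.056
  bounce: vy ← 0.89·11.056 = 9.840
Arc 4: start y=0.000, vy=9.840 → t=2.008, apex=4.940, x_land=81.912, impact vy=-9.840
  bounce: vy ← 0.89·9.840 = 8.758
Arc 5: start y=0.000, vy=8.758 → t=1.787, apex=3.913, x_land=97.498, impact vy=-8.758
  bounce: vy ← 0.89·8.758 = 7.794
Arc 6: start y=0.000, vy=7.794 → t=1.591, apex=3.100, x_land=111.369, impact vy=-7.794
  bounce: vy ← 0.89·7.794 = 6.937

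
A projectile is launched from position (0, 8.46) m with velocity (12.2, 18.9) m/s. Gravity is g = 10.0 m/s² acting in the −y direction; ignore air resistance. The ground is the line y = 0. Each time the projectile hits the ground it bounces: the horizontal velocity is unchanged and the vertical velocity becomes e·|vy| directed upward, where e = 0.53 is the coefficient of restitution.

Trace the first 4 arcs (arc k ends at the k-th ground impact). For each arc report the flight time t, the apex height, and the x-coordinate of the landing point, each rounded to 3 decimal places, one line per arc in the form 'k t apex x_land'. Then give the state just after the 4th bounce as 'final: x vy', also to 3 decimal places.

1 4.184 26.320 51.049
2 2.432 7.393 80.720
3 1.289 2.077 96.445
4 0.683 0.583 104.780
final: 104.780 1.810

Arc 1: start y=8.460, vy=18.900 → t=4.184, apex=26.320, x_land=51.049, impact vy=-22.944
  bounce: vy ← 0.53·22.944 = 12.160
Arc 2: start y=0.000, vy=12.160 → t=2.432, apex=7.393, x_land=80.720, impact vy=-12.160
  bounce: vy ← 0.53·12.160 = 6.445
Arc 3: start y=0.000, vy=6.445 → t=1.289, apex=2.077, x_land=96.445, impact vy=-6.445
  bounce: vy ← 0.53·6.445 = 3.416
Arc 4: start y=0.000, vy=3.416 → t=0.683, apex=0.583, x_land=104.780, impact vy=-3.416
  bounce: vy ← 0.53·3.416 = 1.810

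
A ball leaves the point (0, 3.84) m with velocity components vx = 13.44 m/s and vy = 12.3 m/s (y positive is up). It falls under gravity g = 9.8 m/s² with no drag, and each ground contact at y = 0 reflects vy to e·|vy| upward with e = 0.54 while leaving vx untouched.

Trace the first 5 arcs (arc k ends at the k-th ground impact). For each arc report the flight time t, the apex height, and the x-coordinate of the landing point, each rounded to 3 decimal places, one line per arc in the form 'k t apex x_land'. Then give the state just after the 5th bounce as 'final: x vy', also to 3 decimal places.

1 2.791 11.559 37.511
2 1.659 3.371 59.805
3 0.896 0.983 71.843
4 0.484 0.287 78.344
5 0.261 0.084 81.855
final: 81.855 0.691

Arc 1: start y=3.840, vy=12.300 → t=2.791, apex=11.559, x_land=37.511, impact vy=-15.052
  bounce: vy ← 0.54·15.052 = 8.128
Arc 2: start y=0.000, vy=8.128 → t=1.659, apex=3.371, x_land=59.805, impact vy=-8.128
  bounce: vy ← 0.54·8.128 = 4.389
Arc 3: start y=0.000, vy=4.389 → t=0.896, apex=0.983, x_land=71.843, impact vy=-4.389
  bounce: vy ← 0.54·4.389 = 2.370
Arc 4: start y=0.000, vy=2.370 → t=0.484, apex=0.287, x_land=78.344, impact vy=-2.370
  bounce: vy ← 0.54·2.370 = 1.280
Arc 5: start y=0.000, vy=1.280 → t=0.261, apex=0.084, x_land=81.855, impact vy=-1.280
  bounce: vy ← 0.54·1.280 = 0.691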